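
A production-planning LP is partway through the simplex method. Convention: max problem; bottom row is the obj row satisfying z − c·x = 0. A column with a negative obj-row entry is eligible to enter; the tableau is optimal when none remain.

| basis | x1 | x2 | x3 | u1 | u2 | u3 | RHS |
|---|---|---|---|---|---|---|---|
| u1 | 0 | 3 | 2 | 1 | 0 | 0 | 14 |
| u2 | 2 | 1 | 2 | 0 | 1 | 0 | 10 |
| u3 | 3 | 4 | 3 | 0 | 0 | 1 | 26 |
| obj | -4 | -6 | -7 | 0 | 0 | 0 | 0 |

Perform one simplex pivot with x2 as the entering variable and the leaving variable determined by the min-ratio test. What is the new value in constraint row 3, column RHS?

22/3

Ratio test on column x2 — row 1: 14/3 = 14/3; row 2: 10/1 = 10; row 3: 26/4 = 13/2. Minimum is 14/3 at row 1 (u1 leaves); pivot element 3.
Divide row 1 by 3; eliminate column x2 from the other rows.
Row 3 update in column RHS: 26 − 4·(14/3) = 22/3.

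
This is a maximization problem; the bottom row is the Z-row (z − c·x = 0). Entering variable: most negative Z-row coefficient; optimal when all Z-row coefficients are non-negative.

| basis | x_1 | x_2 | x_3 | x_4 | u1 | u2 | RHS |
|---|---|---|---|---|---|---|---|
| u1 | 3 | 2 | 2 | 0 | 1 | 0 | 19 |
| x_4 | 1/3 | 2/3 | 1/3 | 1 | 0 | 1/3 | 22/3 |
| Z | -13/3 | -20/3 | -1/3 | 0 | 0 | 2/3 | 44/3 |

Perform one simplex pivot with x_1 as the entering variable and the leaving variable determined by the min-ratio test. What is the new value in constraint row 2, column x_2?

4/9

Ratio test on column x_1 — row 1: 19/3 = 19/3; row 2: (22/3)/(1/3) = 22. Minimum is 19/3 at row 1 (u1 leaves); pivot element 3.
Divide row 1 by 3; eliminate column x_1 from the other rows.
Row 2 update in column x_2: 2/3 − (1/3)·(2/3) = 4/9.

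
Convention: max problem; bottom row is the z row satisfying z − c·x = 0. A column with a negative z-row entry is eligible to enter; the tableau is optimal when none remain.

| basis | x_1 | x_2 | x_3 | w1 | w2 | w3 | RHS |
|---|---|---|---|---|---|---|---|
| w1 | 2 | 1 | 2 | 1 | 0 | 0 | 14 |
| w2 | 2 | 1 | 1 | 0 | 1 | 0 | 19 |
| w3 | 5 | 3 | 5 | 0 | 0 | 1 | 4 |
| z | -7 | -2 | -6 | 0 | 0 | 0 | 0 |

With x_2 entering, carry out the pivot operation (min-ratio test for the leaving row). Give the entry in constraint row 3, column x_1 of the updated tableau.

5/3

Ratio test on column x_2 — row 1: 14/1 = 14; row 2: 19/1 = 19; row 3: 4/3 = 4/3. Minimum is 4/3 at row 3 (w3 leaves); pivot element 3.
Divide row 3 by 3; eliminate column x_2 from the other rows.
In the new row 3, the x_1 entry is the old entry divided by the pivot: 5/3 = 5/3.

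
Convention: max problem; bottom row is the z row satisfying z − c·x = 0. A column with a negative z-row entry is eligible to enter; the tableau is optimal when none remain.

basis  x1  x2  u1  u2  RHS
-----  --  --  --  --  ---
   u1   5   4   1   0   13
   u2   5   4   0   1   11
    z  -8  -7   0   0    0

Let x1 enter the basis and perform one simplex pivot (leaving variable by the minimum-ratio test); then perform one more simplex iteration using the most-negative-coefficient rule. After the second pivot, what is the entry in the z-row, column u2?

Ratio test on column x1 — row 1: 13/5 = 13/5; row 2: 11/5 = 11/5. Minimum is 11/5 at row 2 (u2 leaves); pivot element 5.
Divide row 2 by 5; eliminate column x1 from the other rows.
Second iteration: most negative z-row entry is -3/5 in column x2, so x2 enters.
Ratio test on column x2 — row 1: entry 0 ≤ 0; row 2: (11/5)/(4/5) = 11/4. Minimum is 11/4 at row 2 (x1 leaves); pivot element 4/5.
Divide row 2 by 4/5; eliminate column x2 from the other rows.
After both pivots, the entry at the z-row, column u2 is 7/4.

7/4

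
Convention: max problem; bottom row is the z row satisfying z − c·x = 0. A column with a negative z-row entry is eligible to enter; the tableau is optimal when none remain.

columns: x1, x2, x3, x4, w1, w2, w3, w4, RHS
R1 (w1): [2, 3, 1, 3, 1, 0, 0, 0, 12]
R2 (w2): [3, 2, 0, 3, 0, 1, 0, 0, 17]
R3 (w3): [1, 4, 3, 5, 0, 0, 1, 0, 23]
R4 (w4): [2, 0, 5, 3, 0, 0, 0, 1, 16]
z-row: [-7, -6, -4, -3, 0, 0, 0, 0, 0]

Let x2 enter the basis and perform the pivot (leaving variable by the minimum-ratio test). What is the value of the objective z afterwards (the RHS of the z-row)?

Ratio test on column x2 — row 1: 12/3 = 4; row 2: 17/2 = 17/2; row 3: 23/4 = 23/4; row 4: entry 0 ≤ 0. Minimum is 4 at row 1 (w1 leaves); pivot element 3.
Pivot on row 1; the z-row RHS becomes 0 − (-6)·4 = 24.

24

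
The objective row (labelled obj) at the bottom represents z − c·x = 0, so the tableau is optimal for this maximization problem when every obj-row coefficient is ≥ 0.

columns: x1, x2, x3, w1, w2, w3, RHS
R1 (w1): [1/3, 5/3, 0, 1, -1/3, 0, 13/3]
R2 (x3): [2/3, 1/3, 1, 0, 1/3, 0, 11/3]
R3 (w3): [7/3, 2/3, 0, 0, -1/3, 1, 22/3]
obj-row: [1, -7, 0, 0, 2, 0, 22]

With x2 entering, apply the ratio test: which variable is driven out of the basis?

Column x2 entries and ratios — w1: (13/3)/(5/3) = 13/5; x3: (11/3)/(1/3) = 11; w3: (22/3)/(2/3) = 11.
Smallest ratio is 13/5 in the row of w1, so w1 leaves.

w1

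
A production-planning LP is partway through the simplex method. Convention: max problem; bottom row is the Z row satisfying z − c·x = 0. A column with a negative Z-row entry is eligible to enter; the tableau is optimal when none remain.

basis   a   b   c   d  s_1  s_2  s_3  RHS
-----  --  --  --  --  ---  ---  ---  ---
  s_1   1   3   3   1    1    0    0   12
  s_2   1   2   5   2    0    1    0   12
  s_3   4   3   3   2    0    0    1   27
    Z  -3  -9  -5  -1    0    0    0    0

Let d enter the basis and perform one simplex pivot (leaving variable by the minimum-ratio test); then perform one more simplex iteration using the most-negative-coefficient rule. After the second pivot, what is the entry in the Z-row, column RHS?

30

Ratio test on column d — row 1: 12/1 = 12; row 2: 12/2 = 6; row 3: 27/2 = 27/2. Minimum is 6 at row 2 (s_2 leaves); pivot element 2.
Divide row 2 by 2; eliminate column d from the other rows.
Second iteration: most negative Z-row entry is -8 in column b, so b enters.
Ratio test on column b — row 1: 6/2 = 3; row 2: 6/1 = 6; row 3: 15/1 = 15. Minimum is 3 at row 1 (s_1 leaves); pivot element 2.
Divide row 1 by 2; eliminate column b from the other rows.
After both pivots, the entry at the Z-row, column RHS is 30.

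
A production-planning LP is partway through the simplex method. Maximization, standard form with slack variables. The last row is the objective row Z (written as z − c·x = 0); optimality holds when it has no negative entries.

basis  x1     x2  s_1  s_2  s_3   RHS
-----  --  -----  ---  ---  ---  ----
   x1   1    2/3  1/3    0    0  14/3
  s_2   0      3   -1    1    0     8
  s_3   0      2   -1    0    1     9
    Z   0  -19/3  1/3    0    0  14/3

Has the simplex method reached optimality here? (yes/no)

The Z-row has a negative entry -19/3 in column x2, so it is not optimal.

no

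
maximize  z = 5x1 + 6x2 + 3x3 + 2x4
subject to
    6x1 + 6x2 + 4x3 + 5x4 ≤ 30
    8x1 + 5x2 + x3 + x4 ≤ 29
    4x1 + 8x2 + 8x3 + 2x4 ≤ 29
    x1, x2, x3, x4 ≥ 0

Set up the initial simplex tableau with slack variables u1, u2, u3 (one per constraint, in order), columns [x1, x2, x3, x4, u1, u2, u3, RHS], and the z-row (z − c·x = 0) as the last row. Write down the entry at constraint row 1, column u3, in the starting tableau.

0

Slack u3 belongs to constraint 3; its column is the unit vector e_3, so the entry in row 1 is 0.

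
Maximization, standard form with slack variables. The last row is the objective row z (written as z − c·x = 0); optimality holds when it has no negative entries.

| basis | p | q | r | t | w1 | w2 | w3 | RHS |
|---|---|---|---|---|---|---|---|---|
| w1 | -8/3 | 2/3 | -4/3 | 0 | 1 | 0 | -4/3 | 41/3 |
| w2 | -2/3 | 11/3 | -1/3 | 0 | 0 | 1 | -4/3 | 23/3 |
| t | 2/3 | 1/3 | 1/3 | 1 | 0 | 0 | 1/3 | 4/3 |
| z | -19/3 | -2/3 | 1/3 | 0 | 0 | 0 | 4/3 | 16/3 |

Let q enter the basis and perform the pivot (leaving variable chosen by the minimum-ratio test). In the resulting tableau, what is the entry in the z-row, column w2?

Ratio test on column q — row 1: (41/3)/(2/3) = 41/2; row 2: (23/3)/(11/3) = 23/11; row 3: (4/3)/(1/3) = 4. Minimum is 23/11 at row 2 (w2 leaves); pivot element 11/3.
Divide row 2 by 11/3; eliminate column q from the other rows.
z-row update in column w2: 0 − (-2/3)·(3/11) = 2/11.

2/11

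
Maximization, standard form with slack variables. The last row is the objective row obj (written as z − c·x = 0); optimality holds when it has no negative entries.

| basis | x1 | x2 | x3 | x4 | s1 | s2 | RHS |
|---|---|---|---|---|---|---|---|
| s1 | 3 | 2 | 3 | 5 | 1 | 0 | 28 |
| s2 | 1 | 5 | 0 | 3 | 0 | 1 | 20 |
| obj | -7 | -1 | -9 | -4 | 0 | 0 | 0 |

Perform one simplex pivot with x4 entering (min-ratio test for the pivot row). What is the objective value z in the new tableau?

112/5

Ratio test on column x4 — row 1: 28/5 = 28/5; row 2: 20/3 = 20/3. Minimum is 28/5 at row 1 (s1 leaves); pivot element 5.
Pivot on row 1; the obj-row RHS becomes 0 − (-4)·(28/5) = 112/5.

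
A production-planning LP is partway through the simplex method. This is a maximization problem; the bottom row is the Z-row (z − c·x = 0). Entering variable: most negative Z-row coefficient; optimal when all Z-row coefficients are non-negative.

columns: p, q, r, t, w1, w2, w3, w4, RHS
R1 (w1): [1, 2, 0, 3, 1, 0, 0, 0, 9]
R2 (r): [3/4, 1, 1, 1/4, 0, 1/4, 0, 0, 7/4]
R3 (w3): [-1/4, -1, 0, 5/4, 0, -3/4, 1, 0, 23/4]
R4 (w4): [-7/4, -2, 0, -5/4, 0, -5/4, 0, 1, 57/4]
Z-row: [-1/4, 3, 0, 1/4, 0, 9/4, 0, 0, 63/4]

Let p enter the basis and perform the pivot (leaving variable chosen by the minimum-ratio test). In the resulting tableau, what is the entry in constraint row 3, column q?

Ratio test on column p — row 1: 9/1 = 9; row 2: (7/4)/(3/4) = 7/3; row 3: entry -1/4 ≤ 0; row 4: entry -7/4 ≤ 0. Minimum is 7/3 at row 2 (r leaves); pivot element 3/4.
Divide row 2 by 3/4; eliminate column p from the other rows.
Row 3 update in column q: -1 − (-1/4)·(4/3) = -2/3.

-2/3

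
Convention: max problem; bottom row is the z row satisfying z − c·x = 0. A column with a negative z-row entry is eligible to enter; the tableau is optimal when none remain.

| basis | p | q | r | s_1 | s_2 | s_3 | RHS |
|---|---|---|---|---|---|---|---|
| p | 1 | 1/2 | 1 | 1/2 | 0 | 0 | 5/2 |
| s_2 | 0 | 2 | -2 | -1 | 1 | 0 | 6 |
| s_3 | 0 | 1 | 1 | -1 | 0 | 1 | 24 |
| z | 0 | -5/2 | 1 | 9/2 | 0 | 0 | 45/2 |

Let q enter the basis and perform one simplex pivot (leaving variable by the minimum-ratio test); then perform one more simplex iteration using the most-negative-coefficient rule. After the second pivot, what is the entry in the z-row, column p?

Ratio test on column q — row 1: (5/2)/(1/2) = 5; row 2: 6/2 = 3; row 3: 24/1 = 24. Minimum is 3 at row 2 (s_2 leaves); pivot element 2.
Divide row 2 by 2; eliminate column q from the other rows.
Second iteration: most negative z-row entry is -3/2 in column r, so r enters.
Ratio test on column r — row 1: 1/(3/2) = 2/3; row 2: entry -1 ≤ 0; row 3: 21/2 = 21/2. Minimum is 2/3 at row 1 (p leaves); pivot element 3/2.
Divide row 1 by 3/2; eliminate column r from the other rows.
After both pivots, the entry at the z-row, column p is 1.

1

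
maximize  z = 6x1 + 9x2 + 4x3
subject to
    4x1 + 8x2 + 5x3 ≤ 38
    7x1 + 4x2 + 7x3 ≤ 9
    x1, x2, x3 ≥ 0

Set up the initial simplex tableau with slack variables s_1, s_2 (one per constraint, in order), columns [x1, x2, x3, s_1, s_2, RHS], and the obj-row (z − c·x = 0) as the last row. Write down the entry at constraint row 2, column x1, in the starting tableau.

Constraint 2 has coefficient 7 on x1.

7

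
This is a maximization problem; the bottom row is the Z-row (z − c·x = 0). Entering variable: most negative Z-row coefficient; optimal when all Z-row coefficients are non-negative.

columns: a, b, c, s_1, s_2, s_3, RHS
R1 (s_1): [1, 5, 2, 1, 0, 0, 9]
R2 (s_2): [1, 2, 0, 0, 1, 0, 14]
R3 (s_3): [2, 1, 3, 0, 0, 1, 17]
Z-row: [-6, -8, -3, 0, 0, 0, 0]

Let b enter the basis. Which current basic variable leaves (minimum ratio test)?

Column b entries and ratios — s_1: 9/5 = 9/5; s_2: 14/2 = 7; s_3: 17/1 = 17.
Smallest ratio is 9/5 in the row of s_1, so s_1 leaves.

s_1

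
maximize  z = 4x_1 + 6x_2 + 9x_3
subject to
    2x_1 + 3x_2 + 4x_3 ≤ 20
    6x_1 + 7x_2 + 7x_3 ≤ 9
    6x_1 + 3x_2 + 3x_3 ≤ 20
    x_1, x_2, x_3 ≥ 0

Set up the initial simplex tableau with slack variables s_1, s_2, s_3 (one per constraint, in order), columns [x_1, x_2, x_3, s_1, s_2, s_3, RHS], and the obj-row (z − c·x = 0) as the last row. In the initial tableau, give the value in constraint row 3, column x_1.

6

Constraint 3 has coefficient 6 on x_1.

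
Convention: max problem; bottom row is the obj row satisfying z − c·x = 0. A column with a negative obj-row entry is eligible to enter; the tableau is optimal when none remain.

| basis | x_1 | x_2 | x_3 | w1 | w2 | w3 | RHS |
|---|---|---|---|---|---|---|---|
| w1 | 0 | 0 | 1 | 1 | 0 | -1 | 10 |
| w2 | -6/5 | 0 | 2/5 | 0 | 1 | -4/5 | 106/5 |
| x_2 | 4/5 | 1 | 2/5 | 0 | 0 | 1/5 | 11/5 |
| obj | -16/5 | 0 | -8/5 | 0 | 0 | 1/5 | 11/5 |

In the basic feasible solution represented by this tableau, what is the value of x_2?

11/5

x_2 is basic (row 3); its value is the RHS of that row, 11/5.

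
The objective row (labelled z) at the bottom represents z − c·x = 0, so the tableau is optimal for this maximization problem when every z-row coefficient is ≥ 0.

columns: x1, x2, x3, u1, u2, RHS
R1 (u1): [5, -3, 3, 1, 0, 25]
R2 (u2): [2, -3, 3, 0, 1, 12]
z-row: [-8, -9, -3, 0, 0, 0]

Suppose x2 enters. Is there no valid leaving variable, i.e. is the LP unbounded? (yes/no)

Every constraint-row entry in column x2 is ≤ 0, so increasing x2 is unbounded.

yes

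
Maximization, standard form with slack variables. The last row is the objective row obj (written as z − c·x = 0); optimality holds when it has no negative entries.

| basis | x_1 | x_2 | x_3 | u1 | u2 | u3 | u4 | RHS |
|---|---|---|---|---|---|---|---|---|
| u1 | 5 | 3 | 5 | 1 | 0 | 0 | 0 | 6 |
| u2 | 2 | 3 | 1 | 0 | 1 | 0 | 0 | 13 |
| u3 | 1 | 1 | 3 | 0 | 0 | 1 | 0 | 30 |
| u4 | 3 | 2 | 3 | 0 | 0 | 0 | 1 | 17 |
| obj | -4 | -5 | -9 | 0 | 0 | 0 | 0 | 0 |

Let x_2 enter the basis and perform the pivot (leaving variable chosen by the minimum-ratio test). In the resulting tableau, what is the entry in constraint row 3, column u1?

Ratio test on column x_2 — row 1: 6/3 = 2; row 2: 13/3 = 13/3; row 3: 30/1 = 30; row 4: 17/2 = 17/2. Minimum is 2 at row 1 (u1 leaves); pivot element 3.
Divide row 1 by 3; eliminate column x_2 from the other rows.
Row 3 update in column u1: 0 − 1·(1/3) = -1/3.

-1/3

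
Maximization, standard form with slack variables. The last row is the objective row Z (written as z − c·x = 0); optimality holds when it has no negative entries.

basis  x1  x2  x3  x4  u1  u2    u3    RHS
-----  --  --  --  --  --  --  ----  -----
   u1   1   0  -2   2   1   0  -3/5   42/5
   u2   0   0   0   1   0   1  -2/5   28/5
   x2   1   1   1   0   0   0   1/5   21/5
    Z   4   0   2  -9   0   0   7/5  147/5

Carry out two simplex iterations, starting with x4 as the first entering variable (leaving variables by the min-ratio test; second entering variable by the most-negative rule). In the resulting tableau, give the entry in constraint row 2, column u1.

Ratio test on column x4 — row 1: (42/5)/2 = 21/5; row 2: (28/5)/1 = 28/5; row 3: entry 0 ≤ 0. Minimum is 21/5 at row 1 (u1 leaves); pivot element 2.
Divide row 1 by 2; eliminate column x4 from the other rows.
Second iteration: most negative Z-row entry is -7 in column x3, so x3 enters.
Ratio test on column x3 — row 1: entry -1 ≤ 0; row 2: (7/5)/1 = 7/5; row 3: (21/5)/1 = 21/5. Minimum is 7/5 at row 2 (u2 leaves); pivot element 1.
Divide row 2 by 1; eliminate column x3 from the other rows.
After both pivots, the entry at constraint row 2, column u1 is -1/2.

-1/2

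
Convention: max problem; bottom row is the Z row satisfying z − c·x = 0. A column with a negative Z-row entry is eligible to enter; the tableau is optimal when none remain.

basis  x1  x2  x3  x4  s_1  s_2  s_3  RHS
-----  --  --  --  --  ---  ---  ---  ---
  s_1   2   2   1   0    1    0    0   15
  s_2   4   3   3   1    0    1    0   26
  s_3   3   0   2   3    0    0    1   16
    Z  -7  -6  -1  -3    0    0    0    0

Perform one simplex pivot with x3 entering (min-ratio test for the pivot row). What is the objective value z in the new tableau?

8

Ratio test on column x3 — row 1: 15/1 = 15; row 2: 26/3 = 26/3; row 3: 16/2 = 8. Minimum is 8 at row 3 (s_3 leaves); pivot element 2.
Pivot on row 3; the Z-row RHS becomes 0 − (-1)·8 = 8.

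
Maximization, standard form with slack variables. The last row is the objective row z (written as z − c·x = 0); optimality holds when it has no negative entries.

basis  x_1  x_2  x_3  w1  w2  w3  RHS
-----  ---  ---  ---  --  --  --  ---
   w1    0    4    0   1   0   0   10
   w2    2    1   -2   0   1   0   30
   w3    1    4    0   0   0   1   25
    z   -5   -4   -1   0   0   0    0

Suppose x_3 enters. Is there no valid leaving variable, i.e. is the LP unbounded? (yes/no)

Every constraint-row entry in column x_3 is ≤ 0, so increasing x_3 is unbounded.

yes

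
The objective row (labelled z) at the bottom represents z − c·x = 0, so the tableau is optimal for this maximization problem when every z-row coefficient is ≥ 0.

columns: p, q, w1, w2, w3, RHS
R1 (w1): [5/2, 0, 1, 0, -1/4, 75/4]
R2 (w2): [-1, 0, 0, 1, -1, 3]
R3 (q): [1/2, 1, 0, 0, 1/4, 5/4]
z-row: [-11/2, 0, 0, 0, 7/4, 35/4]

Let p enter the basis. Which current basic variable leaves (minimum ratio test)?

q

Column p entries and ratios — w1: (75/4)/(5/2) = 15/2; w2: -1 ≤ 0, skip; q: (5/4)/(1/2) = 5/2.
Smallest ratio is 5/2 in the row of q, so q leaves.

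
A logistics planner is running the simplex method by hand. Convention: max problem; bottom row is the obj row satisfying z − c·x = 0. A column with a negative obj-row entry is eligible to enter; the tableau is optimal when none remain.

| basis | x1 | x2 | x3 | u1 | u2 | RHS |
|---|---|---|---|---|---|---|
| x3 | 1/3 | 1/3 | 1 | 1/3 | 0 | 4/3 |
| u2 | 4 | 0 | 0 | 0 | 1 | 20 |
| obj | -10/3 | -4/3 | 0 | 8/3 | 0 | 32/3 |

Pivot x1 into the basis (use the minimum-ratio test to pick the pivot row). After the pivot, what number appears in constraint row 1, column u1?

1

Ratio test on column x1 — row 1: (4/3)/(1/3) = 4; row 2: 20/4 = 5. Minimum is 4 at row 1 (x3 leaves); pivot element 1/3.
Divide row 1 by 1/3; eliminate column x1 from the other rows.
In the new row 1, the u1 entry is the old entry divided by the pivot: (1/3)/(1/3) = 1.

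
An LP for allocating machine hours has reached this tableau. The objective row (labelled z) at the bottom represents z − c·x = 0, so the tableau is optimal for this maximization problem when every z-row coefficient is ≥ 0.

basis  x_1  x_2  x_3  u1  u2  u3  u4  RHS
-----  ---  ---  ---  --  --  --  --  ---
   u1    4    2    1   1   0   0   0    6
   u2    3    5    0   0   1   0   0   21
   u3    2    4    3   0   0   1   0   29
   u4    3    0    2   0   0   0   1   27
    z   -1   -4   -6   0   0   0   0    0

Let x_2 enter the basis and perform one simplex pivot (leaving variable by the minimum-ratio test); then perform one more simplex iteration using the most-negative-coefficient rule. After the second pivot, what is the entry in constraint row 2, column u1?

Ratio test on column x_2 — row 1: 6/2 = 3; row 2: 21/5 = 21/5; row 3: 29/4 = 29/4; row 4: entry 0 ≤ 0. Minimum is 3 at row 1 (u1 leaves); pivot element 2.
Divide row 1 by 2; eliminate column x_2 from the other rows.
Second iteration: most negative z-row entry is -4 in column x_3, so x_3 enters.
Ratio test on column x_3 — row 1: 3/(1/2) = 6; row 2: entry -5/2 ≤ 0; row 3: 17/1 = 17; row 4: 27/2 = 27/2. Minimum is 6 at row 1 (x_2 leaves); pivot element 1/2.
Divide row 1 by 1/2; eliminate column x_3 from the other rows.
After both pivots, the entry at constraint row 2, column u1 is 0.

0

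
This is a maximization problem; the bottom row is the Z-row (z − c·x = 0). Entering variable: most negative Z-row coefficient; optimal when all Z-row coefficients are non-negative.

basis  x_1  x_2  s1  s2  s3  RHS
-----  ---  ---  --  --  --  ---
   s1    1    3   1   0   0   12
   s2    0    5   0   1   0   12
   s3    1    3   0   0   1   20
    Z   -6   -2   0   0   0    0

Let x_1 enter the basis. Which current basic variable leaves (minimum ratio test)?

Column x_1 entries and ratios — s1: 12/1 = 12; s2: 0 ≤ 0, skip; s3: 20/1 = 20.
Smallest ratio is 12 in the row of s1, so s1 leaves.

s1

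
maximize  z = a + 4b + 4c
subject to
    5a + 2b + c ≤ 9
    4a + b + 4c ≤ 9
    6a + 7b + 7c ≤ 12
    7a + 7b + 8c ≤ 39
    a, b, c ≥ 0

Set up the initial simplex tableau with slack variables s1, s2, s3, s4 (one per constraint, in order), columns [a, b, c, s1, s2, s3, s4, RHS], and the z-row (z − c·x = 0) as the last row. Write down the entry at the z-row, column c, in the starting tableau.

The z-row carries the negated objective coefficients: the c entry is -4.

-4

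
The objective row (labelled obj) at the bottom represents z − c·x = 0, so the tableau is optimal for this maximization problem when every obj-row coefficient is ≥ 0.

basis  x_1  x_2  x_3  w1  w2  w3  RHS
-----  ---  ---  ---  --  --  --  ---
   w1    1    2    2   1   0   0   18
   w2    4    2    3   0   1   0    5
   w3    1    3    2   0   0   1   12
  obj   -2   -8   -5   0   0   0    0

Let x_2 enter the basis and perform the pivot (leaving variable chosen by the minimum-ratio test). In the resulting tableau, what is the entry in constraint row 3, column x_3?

-5/2

Ratio test on column x_2 — row 1: 18/2 = 9; row 2: 5/2 = 5/2; row 3: 12/3 = 4. Minimum is 5/2 at row 2 (w2 leaves); pivot element 2.
Divide row 2 by 2; eliminate column x_2 from the other rows.
Row 3 update in column x_3: 2 − 3·(3/2) = -5/2.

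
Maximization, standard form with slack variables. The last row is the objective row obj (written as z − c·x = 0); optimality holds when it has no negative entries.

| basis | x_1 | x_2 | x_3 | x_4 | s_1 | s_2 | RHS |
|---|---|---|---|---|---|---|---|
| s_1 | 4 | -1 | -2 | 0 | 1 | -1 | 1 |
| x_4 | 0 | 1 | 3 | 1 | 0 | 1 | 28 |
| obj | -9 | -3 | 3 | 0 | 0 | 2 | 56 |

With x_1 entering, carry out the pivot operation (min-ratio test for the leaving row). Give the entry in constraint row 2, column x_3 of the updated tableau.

3

Ratio test on column x_1 — row 1: 1/4 = 1/4; row 2: entry 0 ≤ 0. Minimum is 1/4 at row 1 (s_1 leaves); pivot element 4.
Divide row 1 by 4; eliminate column x_1 from the other rows.
Row 2 update in column x_3: 3 − 0·(-1/2) = 3.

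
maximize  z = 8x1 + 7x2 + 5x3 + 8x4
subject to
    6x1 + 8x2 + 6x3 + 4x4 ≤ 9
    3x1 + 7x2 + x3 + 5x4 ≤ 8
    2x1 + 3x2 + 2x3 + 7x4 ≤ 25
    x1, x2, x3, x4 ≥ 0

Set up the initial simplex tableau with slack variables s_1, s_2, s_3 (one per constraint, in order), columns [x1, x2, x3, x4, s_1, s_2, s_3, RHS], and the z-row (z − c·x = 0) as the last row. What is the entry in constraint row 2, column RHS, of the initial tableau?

The RHS of constraint 2 is b_2 = 8.

8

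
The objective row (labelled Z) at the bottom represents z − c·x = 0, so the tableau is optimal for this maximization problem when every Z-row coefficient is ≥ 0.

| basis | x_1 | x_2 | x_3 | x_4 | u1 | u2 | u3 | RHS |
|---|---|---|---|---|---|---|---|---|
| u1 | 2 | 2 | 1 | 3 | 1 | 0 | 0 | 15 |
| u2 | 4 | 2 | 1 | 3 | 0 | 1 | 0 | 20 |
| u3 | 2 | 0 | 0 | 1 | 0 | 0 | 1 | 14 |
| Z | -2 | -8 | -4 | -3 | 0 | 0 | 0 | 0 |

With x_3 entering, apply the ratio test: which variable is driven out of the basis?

u1

Column x_3 entries and ratios — u1: 15/1 = 15; u2: 20/1 = 20; u3: 0 ≤ 0, skip.
Smallest ratio is 15 in the row of u1, so u1 leaves.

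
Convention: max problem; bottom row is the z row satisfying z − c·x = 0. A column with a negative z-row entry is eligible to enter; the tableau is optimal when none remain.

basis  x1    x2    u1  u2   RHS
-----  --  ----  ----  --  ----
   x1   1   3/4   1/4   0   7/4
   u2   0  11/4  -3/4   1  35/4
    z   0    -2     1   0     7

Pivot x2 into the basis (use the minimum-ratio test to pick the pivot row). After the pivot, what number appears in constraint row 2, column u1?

Ratio test on column x2 — row 1: (7/4)/(3/4) = 7/3; row 2: (35/4)/(11/4) = 35/11. Minimum is 7/3 at row 1 (x1 leaves); pivot element 3/4.
Divide row 1 by 3/4; eliminate column x2 from the other rows.
Row 2 update in column u1: -3/4 − (11/4)·(1/3) = -5/3.

-5/3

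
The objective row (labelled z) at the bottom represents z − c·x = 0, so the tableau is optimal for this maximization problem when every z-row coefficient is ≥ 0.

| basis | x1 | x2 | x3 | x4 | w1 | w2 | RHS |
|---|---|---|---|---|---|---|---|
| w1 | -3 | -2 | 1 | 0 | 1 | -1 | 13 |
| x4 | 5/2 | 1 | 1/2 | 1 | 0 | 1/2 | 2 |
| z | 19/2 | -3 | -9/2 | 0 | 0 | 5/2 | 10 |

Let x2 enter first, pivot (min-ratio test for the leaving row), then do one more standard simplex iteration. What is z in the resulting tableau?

Ratio test on column x2 — row 1: entry -2 ≤ 0; row 2: 2/1 = 2. Minimum is 2 at row 2 (x4 leaves); pivot element 1.
Pivot on row 2; the z-row RHS becomes 10 − (-3)·2 = 16.
Next entering variable (most negative z-row entry -3): x3.
Ratio test on column x3 — row 1: 17/2 = 17/2; row 2: 2/(1/2) = 4. Minimum is 4 at row 2 (x2 leaves); pivot element 1/2.
After the second pivot the z-row RHS is 16 − (-3)·4 = 28.

28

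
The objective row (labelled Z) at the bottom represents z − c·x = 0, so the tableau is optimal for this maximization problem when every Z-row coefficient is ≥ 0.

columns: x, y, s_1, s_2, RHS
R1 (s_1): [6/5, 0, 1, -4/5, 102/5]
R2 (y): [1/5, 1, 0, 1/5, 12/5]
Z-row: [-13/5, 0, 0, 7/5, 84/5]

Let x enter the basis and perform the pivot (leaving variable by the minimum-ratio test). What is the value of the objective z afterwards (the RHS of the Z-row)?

48

Ratio test on column x — row 1: (102/5)/(6/5) = 17; row 2: (12/5)/(1/5) = 12. Minimum is 12 at row 2 (y leaves); pivot element 1/5.
Pivot on row 2; the Z-row RHS becomes 84/5 − (-13/5)·12 = 48.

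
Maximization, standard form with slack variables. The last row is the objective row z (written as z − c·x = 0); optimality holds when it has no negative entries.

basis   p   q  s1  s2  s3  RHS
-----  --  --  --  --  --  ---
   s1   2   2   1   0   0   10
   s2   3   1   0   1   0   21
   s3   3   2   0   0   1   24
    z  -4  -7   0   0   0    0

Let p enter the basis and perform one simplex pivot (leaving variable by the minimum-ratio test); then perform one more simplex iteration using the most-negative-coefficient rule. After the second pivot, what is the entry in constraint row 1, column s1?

Ratio test on column p — row 1: 10/2 = 5; row 2: 21/3 = 7; row 3: 24/3 = 8. Minimum is 5 at row 1 (s1 leaves); pivot element 2.
Divide row 1 by 2; eliminate column p from the other rows.
Second iteration: most negative z-row entry is -3 in column q, so q enters.
Ratio test on column q — row 1: 5/1 = 5; row 2: entry -2 ≤ 0; row 3: entry -1 ≤ 0. Minimum is 5 at row 1 (p leaves); pivot element 1.
Divide row 1 by 1; eliminate column q from the other rows.
After both pivots, the entry at constraint row 1, column s1 is 1/2.

1/2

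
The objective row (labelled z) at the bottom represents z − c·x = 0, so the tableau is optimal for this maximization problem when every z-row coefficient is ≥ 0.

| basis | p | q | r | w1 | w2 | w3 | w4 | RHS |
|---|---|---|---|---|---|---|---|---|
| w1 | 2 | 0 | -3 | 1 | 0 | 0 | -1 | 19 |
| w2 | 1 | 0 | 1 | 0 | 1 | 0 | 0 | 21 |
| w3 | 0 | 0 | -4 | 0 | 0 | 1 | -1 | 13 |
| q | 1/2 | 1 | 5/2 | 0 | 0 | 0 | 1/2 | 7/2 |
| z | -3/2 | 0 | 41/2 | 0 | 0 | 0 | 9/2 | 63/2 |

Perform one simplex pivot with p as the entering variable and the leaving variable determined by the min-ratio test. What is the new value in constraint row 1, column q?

Ratio test on column p — row 1: 19/2 = 19/2; row 2: 21/1 = 21; row 3: entry 0 ≤ 0; row 4: (7/2)/(1/2) = 7. Minimum is 7 at row 4 (q leaves); pivot element 1/2.
Divide row 4 by 1/2; eliminate column p from the other rows.
Row 1 update in column q: 0 − 2·2 = -4.

-4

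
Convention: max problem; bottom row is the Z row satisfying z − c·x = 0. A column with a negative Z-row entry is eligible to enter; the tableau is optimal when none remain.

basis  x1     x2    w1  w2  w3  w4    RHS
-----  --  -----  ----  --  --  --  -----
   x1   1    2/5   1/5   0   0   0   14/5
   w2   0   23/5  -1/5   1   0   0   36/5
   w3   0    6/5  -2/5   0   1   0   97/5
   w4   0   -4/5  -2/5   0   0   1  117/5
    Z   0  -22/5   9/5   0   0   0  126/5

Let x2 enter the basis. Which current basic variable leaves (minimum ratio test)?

w2

Column x2 entries and ratios — x1: (14/5)/(2/5) = 7; w2: (36/5)/(23/5) = 36/23; w3: (97/5)/(6/5) = 97/6; w4: -4/5 ≤ 0, skip.
Smallest ratio is 36/23 in the row of w2, so w2 leaves.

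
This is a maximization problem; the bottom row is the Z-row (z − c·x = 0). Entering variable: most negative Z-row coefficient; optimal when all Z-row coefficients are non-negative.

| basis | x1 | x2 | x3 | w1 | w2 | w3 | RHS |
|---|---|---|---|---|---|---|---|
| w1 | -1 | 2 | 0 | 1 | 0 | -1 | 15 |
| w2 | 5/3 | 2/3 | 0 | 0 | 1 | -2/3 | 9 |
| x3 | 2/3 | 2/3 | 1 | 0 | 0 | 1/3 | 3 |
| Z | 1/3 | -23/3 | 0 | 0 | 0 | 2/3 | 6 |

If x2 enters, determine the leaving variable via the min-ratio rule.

x3

Column x2 entries and ratios — w1: 15/2 = 15/2; w2: 9/(2/3) = 27/2; x3: 3/(2/3) = 9/2.
Smallest ratio is 9/2 in the row of x3, so x3 leaves.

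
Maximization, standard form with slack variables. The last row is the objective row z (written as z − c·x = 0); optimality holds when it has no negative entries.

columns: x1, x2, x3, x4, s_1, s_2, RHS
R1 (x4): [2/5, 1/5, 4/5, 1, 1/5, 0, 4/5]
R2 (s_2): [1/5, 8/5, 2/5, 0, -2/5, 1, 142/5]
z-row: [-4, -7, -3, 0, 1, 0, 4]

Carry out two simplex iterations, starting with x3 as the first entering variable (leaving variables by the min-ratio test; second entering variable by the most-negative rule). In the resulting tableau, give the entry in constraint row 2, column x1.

-3

Ratio test on column x3 — row 1: (4/5)/(4/5) = 1; row 2: (142/5)/(2/5) = 71. Minimum is 1 at row 1 (x4 leaves); pivot element 4/5.
Divide row 1 by 4/5; eliminate column x3 from the other rows.
Second iteration: most negative z-row entry is -25/4 in column x2, so x2 enters.
Ratio test on column x2 — row 1: 1/(1/4) = 4; row 2: 28/(3/2) = 56/3. Minimum is 4 at row 1 (x3 leaves); pivot element 1/4.
Divide row 1 by 1/4; eliminate column x2 from the other rows.
After both pivots, the entry at constraint row 2, column x1 is -3.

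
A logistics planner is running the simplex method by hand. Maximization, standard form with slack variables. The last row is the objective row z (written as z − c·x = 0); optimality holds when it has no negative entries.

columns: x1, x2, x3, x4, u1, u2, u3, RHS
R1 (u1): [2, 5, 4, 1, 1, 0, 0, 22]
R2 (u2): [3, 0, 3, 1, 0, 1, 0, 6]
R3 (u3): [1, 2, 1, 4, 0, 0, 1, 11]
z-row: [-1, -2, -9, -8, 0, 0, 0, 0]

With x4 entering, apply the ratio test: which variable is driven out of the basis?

u3

Column x4 entries and ratios — u1: 22/1 = 22; u2: 6/1 = 6; u3: 11/4 = 11/4.
Smallest ratio is 11/4 in the row of u3, so u3 leaves.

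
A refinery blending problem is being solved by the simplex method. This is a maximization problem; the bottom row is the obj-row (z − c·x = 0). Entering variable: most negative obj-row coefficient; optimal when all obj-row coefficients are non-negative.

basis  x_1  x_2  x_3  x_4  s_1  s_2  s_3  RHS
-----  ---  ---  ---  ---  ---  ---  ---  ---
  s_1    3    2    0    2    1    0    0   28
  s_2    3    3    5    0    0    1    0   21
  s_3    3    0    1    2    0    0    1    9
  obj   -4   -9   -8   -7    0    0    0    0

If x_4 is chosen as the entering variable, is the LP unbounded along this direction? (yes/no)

no

Column x_4 has positive entries in row(s) 1, 3, so the ratio test bounds it — not unbounded.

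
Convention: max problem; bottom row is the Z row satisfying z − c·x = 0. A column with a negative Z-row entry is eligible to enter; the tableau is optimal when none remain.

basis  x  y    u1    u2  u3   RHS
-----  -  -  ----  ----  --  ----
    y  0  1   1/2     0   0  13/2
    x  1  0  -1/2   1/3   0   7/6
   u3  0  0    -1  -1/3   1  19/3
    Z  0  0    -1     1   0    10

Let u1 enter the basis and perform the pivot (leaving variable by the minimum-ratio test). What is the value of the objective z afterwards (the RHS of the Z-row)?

Ratio test on column u1 — row 1: (13/2)/(1/2) = 13; row 2: entry -1/2 ≤ 0; row 3: entry -1 ≤ 0. Minimum is 13 at row 1 (y leaves); pivot element 1/2.
Pivot on row 1; the Z-row RHS becomes 10 − (-1)·13 = 23.

23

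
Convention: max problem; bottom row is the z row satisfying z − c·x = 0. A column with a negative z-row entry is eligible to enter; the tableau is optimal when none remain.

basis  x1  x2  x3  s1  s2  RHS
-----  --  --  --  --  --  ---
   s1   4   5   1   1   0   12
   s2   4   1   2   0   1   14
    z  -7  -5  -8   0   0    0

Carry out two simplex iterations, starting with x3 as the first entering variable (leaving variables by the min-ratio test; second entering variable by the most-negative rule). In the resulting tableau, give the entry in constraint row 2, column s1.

Ratio test on column x3 — row 1: 12/1 = 12; row 2: 14/2 = 7. Minimum is 7 at row 2 (s2 leaves); pivot element 2.
Divide row 2 by 2; eliminate column x3 from the other rows.
Second iteration: most negative z-row entry is -1 in column x2, so x2 enters.
Ratio test on column x2 — row 1: 5/(9/2) = 10/9; row 2: 7/(1/2) = 14. Minimum is 10/9 at row 1 (s1 leaves); pivot element 9/2.
Divide row 1 by 9/2; eliminate column x2 from the other rows.
After both pivots, the entry at constraint row 2, column s1 is -1/9.

-1/9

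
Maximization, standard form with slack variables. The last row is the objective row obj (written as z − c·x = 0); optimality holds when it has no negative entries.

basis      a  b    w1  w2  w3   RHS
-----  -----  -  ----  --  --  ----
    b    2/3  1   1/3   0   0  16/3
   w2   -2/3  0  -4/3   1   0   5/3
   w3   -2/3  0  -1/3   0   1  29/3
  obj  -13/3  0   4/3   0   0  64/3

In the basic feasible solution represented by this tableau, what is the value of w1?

0

w1 is not in the basis, so in the current basic feasible solution w1 = 0.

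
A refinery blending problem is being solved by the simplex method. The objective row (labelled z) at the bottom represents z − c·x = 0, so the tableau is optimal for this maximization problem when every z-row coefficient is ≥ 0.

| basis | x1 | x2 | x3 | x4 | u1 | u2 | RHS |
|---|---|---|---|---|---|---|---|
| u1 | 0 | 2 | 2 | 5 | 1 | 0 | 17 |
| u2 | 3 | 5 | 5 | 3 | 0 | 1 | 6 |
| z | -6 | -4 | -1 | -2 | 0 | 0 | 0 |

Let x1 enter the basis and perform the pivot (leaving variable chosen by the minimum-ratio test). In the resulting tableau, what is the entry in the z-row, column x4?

4

Ratio test on column x1 — row 1: entry 0 ≤ 0; row 2: 6/3 = 2. Minimum is 2 at row 2 (u2 leaves); pivot element 3.
Divide row 2 by 3; eliminate column x1 from the other rows.
z-row update in column x4: -2 − (-6)·1 = 4.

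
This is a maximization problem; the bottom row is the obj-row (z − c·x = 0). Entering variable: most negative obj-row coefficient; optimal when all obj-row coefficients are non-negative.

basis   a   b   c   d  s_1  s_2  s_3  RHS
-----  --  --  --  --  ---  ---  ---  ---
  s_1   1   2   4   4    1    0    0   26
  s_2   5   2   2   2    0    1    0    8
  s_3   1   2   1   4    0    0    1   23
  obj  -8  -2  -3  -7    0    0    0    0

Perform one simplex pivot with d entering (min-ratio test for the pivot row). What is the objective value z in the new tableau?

Ratio test on column d — row 1: 26/4 = 13/2; row 2: 8/2 = 4; row 3: 23/4 = 23/4. Minimum is 4 at row 2 (s_2 leaves); pivot element 2.
Pivot on row 2; the obj-row RHS becomes 0 − (-7)·4 = 28.

28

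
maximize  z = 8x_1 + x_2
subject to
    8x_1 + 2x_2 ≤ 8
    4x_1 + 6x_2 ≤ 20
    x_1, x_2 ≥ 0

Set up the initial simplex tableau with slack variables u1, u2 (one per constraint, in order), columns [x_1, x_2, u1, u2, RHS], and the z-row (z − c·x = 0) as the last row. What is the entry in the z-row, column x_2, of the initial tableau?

-1

The z-row carries the negated objective coefficients: the x_2 entry is -1.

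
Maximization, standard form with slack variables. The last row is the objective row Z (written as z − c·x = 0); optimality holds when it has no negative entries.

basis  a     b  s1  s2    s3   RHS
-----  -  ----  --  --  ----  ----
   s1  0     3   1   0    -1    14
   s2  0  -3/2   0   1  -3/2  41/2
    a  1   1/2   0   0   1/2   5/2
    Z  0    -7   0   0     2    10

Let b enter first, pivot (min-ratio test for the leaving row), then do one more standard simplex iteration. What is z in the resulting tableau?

171/4

Ratio test on column b — row 1: 14/3 = 14/3; row 2: entry -3/2 ≤ 0; row 3: (5/2)/(1/2) = 5. Minimum is 14/3 at row 1 (s1 leaves); pivot element 3.
Pivot on row 1; the Z-row RHS becomes 10 − (-7)·(14/3) = 128/3.
Next entering variable (most negative Z-row entry -1/3): s3.
Ratio test on column s3 — row 1: entry -1/3 ≤ 0; row 2: entry -2 ≤ 0; row 3: (1/6)/(2/3) = 1/4. Minimum is 1/4 at row 3 (a leaves); pivot element 2/3.
After the second pivot the Z-row RHS is 128/3 − (-1/3)·(1/4) = 171/4.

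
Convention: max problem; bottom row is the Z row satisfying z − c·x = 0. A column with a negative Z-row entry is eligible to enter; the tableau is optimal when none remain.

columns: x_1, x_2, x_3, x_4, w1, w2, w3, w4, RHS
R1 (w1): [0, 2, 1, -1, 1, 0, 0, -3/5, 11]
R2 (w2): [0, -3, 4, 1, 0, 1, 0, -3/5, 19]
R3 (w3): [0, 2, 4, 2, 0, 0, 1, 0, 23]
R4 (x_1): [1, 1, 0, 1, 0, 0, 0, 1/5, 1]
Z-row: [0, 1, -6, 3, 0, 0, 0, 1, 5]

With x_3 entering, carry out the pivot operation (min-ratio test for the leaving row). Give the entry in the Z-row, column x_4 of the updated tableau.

9/2

Ratio test on column x_3 — row 1: 11/1 = 11; row 2: 19/4 = 19/4; row 3: 23/4 = 23/4; row 4: entry 0 ≤ 0. Minimum is 19/4 at row 2 (w2 leaves); pivot element 4.
Divide row 2 by 4; eliminate column x_3 from the other rows.
Z-row update in column x_4: 3 − (-6)·(1/4) = 9/2.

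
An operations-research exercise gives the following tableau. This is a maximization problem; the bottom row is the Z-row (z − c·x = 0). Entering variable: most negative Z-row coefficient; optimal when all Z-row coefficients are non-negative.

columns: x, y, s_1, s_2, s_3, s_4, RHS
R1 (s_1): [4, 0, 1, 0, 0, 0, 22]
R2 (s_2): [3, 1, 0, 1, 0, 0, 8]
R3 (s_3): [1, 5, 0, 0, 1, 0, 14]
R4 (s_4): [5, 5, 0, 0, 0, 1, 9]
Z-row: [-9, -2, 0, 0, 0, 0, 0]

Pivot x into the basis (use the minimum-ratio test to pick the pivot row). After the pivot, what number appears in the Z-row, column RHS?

81/5

Ratio test on column x — row 1: 22/4 = 11/2; row 2: 8/3 = 8/3; row 3: 14/1 = 14; row 4: 9/5 = 9/5. Minimum is 9/5 at row 4 (s_4 leaves); pivot element 5.
Divide row 4 by 5; eliminate column x from the other rows.
Z-row update in column RHS: 0 − (-9)·(9/5) = 81/5.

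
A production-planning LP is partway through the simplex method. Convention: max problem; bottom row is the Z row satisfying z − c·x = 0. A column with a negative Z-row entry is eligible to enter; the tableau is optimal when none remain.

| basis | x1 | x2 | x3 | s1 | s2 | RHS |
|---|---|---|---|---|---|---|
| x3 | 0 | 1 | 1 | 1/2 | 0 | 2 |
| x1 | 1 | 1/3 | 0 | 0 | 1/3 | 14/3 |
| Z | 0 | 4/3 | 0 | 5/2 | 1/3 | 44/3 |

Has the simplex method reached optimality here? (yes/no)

Every Z-row coefficient is ≥ 0, so the tableau is optimal.

yes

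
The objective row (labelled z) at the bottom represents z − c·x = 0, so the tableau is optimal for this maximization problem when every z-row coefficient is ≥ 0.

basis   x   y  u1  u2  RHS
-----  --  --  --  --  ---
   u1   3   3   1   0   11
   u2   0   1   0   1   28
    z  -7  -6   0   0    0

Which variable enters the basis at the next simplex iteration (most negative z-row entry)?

Negative z-row entries: x: -7, y: -6.
The most negative is -7 in column x, so x enters.

x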